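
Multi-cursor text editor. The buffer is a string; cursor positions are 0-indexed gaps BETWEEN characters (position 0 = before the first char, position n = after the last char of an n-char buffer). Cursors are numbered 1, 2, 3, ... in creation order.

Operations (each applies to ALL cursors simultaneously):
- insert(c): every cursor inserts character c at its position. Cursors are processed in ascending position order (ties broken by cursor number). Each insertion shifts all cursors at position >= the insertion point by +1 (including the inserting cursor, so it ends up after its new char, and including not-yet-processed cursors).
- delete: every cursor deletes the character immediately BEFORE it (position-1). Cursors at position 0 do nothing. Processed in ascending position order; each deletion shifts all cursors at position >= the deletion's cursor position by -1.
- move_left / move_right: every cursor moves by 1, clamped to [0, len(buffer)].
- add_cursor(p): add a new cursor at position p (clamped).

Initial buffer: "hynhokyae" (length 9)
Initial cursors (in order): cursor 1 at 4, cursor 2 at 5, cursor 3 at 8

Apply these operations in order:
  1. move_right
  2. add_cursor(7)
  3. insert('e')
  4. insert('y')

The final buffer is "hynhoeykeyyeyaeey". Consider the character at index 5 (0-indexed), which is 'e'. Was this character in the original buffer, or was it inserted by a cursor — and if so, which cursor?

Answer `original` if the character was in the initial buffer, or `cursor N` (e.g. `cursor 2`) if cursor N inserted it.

Answer: cursor 1

Derivation:
After op 1 (move_right): buffer="hynhokyae" (len 9), cursors c1@5 c2@6 c3@9, authorship .........
After op 2 (add_cursor(7)): buffer="hynhokyae" (len 9), cursors c1@5 c2@6 c4@7 c3@9, authorship .........
After op 3 (insert('e')): buffer="hynhoekeyeaee" (len 13), cursors c1@6 c2@8 c4@10 c3@13, authorship .....1.2.4..3
After op 4 (insert('y')): buffer="hynhoeykeyyeyaeey" (len 17), cursors c1@7 c2@10 c4@13 c3@17, authorship .....11.22.44..33
Authorship (.=original, N=cursor N): . . . . . 1 1 . 2 2 . 4 4 . . 3 3
Index 5: author = 1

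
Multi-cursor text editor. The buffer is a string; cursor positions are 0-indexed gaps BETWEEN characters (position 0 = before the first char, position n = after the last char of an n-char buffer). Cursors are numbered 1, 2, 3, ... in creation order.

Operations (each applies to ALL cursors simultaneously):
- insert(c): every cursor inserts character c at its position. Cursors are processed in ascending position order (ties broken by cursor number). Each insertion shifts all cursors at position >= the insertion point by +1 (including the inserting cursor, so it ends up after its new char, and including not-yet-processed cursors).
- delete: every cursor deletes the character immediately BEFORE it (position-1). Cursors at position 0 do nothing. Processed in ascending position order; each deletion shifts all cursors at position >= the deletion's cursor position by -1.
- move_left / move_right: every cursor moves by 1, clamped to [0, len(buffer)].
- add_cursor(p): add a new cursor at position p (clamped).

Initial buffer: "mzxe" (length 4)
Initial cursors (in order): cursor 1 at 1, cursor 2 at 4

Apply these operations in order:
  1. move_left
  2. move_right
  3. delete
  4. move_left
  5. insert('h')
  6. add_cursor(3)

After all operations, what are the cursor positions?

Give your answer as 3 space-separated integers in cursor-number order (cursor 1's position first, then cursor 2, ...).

Answer: 1 3 3

Derivation:
After op 1 (move_left): buffer="mzxe" (len 4), cursors c1@0 c2@3, authorship ....
After op 2 (move_right): buffer="mzxe" (len 4), cursors c1@1 c2@4, authorship ....
After op 3 (delete): buffer="zx" (len 2), cursors c1@0 c2@2, authorship ..
After op 4 (move_left): buffer="zx" (len 2), cursors c1@0 c2@1, authorship ..
After op 5 (insert('h')): buffer="hzhx" (len 4), cursors c1@1 c2@3, authorship 1.2.
After op 6 (add_cursor(3)): buffer="hzhx" (len 4), cursors c1@1 c2@3 c3@3, authorship 1.2.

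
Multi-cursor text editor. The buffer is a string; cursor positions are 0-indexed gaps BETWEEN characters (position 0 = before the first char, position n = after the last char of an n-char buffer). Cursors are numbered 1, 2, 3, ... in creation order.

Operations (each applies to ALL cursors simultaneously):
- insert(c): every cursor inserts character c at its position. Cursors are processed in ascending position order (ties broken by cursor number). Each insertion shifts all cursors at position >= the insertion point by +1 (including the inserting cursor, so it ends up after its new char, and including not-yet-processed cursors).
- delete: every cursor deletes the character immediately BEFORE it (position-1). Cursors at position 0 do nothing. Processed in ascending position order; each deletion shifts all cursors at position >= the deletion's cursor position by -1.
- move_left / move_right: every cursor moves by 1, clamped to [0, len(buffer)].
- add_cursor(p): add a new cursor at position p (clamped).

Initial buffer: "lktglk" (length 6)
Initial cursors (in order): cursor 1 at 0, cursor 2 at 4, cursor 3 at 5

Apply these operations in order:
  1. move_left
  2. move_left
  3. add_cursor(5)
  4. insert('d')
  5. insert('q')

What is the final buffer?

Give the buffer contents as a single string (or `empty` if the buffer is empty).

After op 1 (move_left): buffer="lktglk" (len 6), cursors c1@0 c2@3 c3@4, authorship ......
After op 2 (move_left): buffer="lktglk" (len 6), cursors c1@0 c2@2 c3@3, authorship ......
After op 3 (add_cursor(5)): buffer="lktglk" (len 6), cursors c1@0 c2@2 c3@3 c4@5, authorship ......
After op 4 (insert('d')): buffer="dlkdtdgldk" (len 10), cursors c1@1 c2@4 c3@6 c4@9, authorship 1..2.3..4.
After op 5 (insert('q')): buffer="dqlkdqtdqgldqk" (len 14), cursors c1@2 c2@6 c3@9 c4@13, authorship 11..22.33..44.

Answer: dqlkdqtdqgldqk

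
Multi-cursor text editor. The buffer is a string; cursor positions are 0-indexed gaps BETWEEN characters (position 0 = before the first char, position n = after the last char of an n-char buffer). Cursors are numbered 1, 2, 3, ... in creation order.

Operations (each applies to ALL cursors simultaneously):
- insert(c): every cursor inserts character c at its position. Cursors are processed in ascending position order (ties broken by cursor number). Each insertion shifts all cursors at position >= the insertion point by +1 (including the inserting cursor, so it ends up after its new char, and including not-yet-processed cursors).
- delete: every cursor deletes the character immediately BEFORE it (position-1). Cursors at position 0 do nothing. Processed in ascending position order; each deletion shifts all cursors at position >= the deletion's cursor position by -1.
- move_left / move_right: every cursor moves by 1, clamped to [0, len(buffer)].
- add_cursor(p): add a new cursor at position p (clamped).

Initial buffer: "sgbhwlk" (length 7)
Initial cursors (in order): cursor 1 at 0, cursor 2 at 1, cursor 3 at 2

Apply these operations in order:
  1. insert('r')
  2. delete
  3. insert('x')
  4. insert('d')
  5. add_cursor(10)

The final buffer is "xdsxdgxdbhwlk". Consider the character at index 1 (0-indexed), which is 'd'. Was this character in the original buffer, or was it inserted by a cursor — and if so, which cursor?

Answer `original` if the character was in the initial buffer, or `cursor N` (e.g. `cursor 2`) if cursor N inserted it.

Answer: cursor 1

Derivation:
After op 1 (insert('r')): buffer="rsrgrbhwlk" (len 10), cursors c1@1 c2@3 c3@5, authorship 1.2.3.....
After op 2 (delete): buffer="sgbhwlk" (len 7), cursors c1@0 c2@1 c3@2, authorship .......
After op 3 (insert('x')): buffer="xsxgxbhwlk" (len 10), cursors c1@1 c2@3 c3@5, authorship 1.2.3.....
After op 4 (insert('d')): buffer="xdsxdgxdbhwlk" (len 13), cursors c1@2 c2@5 c3@8, authorship 11.22.33.....
After op 5 (add_cursor(10)): buffer="xdsxdgxdbhwlk" (len 13), cursors c1@2 c2@5 c3@8 c4@10, authorship 11.22.33.....
Authorship (.=original, N=cursor N): 1 1 . 2 2 . 3 3 . . . . .
Index 1: author = 1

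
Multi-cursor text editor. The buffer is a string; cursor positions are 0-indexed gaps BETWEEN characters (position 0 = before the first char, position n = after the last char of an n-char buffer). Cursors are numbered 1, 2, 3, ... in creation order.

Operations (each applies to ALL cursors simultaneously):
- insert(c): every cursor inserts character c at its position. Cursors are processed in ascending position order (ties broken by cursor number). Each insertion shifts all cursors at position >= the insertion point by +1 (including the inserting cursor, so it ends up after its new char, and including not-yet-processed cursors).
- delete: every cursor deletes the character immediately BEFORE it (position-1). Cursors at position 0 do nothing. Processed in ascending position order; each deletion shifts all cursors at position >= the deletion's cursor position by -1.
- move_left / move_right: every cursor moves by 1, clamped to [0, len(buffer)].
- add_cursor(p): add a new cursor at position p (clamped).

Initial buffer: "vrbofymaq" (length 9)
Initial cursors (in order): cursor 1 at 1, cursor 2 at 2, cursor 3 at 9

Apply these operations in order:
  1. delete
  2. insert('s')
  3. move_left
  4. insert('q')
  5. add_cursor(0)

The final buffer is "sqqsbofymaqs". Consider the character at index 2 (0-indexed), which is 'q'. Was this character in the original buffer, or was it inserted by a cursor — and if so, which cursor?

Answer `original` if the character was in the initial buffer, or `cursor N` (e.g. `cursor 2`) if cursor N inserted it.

After op 1 (delete): buffer="bofyma" (len 6), cursors c1@0 c2@0 c3@6, authorship ......
After op 2 (insert('s')): buffer="ssbofymas" (len 9), cursors c1@2 c2@2 c3@9, authorship 12......3
After op 3 (move_left): buffer="ssbofymas" (len 9), cursors c1@1 c2@1 c3@8, authorship 12......3
After op 4 (insert('q')): buffer="sqqsbofymaqs" (len 12), cursors c1@3 c2@3 c3@11, authorship 1122......33
After op 5 (add_cursor(0)): buffer="sqqsbofymaqs" (len 12), cursors c4@0 c1@3 c2@3 c3@11, authorship 1122......33
Authorship (.=original, N=cursor N): 1 1 2 2 . . . . . . 3 3
Index 2: author = 2

Answer: cursor 2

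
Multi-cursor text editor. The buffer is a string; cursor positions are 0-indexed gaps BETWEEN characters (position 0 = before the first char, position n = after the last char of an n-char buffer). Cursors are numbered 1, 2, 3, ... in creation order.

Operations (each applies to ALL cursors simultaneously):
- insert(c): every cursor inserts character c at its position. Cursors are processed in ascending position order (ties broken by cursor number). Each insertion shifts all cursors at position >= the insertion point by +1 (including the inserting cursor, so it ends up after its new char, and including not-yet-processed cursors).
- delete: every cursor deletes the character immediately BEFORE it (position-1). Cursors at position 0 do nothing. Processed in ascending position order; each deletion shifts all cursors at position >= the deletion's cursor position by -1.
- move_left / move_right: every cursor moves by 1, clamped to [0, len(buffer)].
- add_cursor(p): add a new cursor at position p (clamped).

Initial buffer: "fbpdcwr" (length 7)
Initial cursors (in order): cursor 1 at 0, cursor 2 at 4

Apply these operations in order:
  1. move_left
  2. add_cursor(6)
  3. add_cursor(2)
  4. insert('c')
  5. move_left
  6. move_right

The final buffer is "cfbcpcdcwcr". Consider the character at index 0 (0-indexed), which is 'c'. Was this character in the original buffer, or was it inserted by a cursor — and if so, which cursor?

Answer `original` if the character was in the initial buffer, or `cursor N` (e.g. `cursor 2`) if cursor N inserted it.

After op 1 (move_left): buffer="fbpdcwr" (len 7), cursors c1@0 c2@3, authorship .......
After op 2 (add_cursor(6)): buffer="fbpdcwr" (len 7), cursors c1@0 c2@3 c3@6, authorship .......
After op 3 (add_cursor(2)): buffer="fbpdcwr" (len 7), cursors c1@0 c4@2 c2@3 c3@6, authorship .......
After op 4 (insert('c')): buffer="cfbcpcdcwcr" (len 11), cursors c1@1 c4@4 c2@6 c3@10, authorship 1..4.2...3.
After op 5 (move_left): buffer="cfbcpcdcwcr" (len 11), cursors c1@0 c4@3 c2@5 c3@9, authorship 1..4.2...3.
After op 6 (move_right): buffer="cfbcpcdcwcr" (len 11), cursors c1@1 c4@4 c2@6 c3@10, authorship 1..4.2...3.
Authorship (.=original, N=cursor N): 1 . . 4 . 2 . . . 3 .
Index 0: author = 1

Answer: cursor 1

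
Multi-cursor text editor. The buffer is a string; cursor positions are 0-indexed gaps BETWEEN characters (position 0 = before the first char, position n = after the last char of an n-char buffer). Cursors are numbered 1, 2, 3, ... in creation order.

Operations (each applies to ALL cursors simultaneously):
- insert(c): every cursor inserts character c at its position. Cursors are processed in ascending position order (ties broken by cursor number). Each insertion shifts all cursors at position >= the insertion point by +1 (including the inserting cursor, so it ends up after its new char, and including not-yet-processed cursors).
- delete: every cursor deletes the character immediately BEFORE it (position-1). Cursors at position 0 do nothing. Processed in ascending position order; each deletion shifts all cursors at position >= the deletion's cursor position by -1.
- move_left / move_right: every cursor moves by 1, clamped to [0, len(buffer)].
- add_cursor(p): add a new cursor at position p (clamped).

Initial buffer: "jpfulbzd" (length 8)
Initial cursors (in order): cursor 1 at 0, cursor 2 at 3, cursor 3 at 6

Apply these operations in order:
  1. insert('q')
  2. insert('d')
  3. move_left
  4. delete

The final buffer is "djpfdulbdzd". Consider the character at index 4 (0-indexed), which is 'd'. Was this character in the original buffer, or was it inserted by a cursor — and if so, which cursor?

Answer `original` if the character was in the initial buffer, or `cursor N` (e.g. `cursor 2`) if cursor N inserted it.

After op 1 (insert('q')): buffer="qjpfqulbqzd" (len 11), cursors c1@1 c2@5 c3@9, authorship 1...2...3..
After op 2 (insert('d')): buffer="qdjpfqdulbqdzd" (len 14), cursors c1@2 c2@7 c3@12, authorship 11...22...33..
After op 3 (move_left): buffer="qdjpfqdulbqdzd" (len 14), cursors c1@1 c2@6 c3@11, authorship 11...22...33..
After op 4 (delete): buffer="djpfdulbdzd" (len 11), cursors c1@0 c2@4 c3@8, authorship 1...2...3..
Authorship (.=original, N=cursor N): 1 . . . 2 . . . 3 . .
Index 4: author = 2

Answer: cursor 2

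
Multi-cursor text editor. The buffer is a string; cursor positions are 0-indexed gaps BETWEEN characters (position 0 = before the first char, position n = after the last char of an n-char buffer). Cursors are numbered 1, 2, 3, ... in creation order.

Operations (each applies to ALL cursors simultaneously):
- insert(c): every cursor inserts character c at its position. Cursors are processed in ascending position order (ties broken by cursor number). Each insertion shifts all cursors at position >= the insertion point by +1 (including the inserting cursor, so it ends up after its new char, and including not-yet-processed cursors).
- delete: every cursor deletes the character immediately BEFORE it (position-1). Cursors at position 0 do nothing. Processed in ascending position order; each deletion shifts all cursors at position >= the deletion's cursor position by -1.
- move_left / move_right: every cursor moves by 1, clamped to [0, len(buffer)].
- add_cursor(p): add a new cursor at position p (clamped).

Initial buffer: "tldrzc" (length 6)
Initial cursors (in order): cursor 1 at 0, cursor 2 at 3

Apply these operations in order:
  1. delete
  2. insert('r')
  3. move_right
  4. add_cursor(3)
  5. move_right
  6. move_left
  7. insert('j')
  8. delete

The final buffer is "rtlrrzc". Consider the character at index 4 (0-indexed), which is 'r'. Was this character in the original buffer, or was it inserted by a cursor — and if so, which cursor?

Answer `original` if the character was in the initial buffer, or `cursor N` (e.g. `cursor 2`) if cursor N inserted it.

After op 1 (delete): buffer="tlrzc" (len 5), cursors c1@0 c2@2, authorship .....
After op 2 (insert('r')): buffer="rtlrrzc" (len 7), cursors c1@1 c2@4, authorship 1..2...
After op 3 (move_right): buffer="rtlrrzc" (len 7), cursors c1@2 c2@5, authorship 1..2...
After op 4 (add_cursor(3)): buffer="rtlrrzc" (len 7), cursors c1@2 c3@3 c2@5, authorship 1..2...
After op 5 (move_right): buffer="rtlrrzc" (len 7), cursors c1@3 c3@4 c2@6, authorship 1..2...
After op 6 (move_left): buffer="rtlrrzc" (len 7), cursors c1@2 c3@3 c2@5, authorship 1..2...
After op 7 (insert('j')): buffer="rtjljrrjzc" (len 10), cursors c1@3 c3@5 c2@8, authorship 1.1.32.2..
After op 8 (delete): buffer="rtlrrzc" (len 7), cursors c1@2 c3@3 c2@5, authorship 1..2...
Authorship (.=original, N=cursor N): 1 . . 2 . . .
Index 4: author = original

Answer: original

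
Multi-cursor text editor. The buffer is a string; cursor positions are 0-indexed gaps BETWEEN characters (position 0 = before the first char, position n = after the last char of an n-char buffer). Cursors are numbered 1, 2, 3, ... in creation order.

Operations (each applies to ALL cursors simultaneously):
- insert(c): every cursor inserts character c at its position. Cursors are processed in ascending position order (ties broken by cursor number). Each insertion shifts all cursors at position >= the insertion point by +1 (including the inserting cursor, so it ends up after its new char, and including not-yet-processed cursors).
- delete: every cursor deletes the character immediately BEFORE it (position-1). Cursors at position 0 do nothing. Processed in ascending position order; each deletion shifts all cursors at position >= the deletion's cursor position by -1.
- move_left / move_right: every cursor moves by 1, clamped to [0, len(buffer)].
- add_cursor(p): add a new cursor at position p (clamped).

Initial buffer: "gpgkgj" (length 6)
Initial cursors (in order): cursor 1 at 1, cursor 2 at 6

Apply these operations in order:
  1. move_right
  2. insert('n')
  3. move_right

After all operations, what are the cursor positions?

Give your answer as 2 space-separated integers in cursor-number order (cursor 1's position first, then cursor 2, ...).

Answer: 4 8

Derivation:
After op 1 (move_right): buffer="gpgkgj" (len 6), cursors c1@2 c2@6, authorship ......
After op 2 (insert('n')): buffer="gpngkgjn" (len 8), cursors c1@3 c2@8, authorship ..1....2
After op 3 (move_right): buffer="gpngkgjn" (len 8), cursors c1@4 c2@8, authorship ..1....2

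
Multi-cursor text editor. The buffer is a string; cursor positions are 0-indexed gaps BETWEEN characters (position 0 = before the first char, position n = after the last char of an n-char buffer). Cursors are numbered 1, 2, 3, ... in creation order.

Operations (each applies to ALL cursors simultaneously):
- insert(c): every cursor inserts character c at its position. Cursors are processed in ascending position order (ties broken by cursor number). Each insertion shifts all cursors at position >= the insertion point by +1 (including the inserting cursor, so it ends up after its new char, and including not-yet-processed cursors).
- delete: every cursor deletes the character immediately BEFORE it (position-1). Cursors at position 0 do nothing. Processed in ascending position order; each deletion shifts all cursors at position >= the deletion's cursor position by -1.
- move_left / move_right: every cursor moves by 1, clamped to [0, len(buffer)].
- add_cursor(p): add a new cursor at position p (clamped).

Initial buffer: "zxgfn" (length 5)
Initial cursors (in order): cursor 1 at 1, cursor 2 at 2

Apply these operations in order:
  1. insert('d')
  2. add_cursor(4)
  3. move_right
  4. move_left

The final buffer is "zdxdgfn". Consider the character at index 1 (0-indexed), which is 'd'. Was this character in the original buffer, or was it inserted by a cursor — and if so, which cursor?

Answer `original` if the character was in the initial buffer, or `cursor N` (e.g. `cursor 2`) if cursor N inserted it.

Answer: cursor 1

Derivation:
After op 1 (insert('d')): buffer="zdxdgfn" (len 7), cursors c1@2 c2@4, authorship .1.2...
After op 2 (add_cursor(4)): buffer="zdxdgfn" (len 7), cursors c1@2 c2@4 c3@4, authorship .1.2...
After op 3 (move_right): buffer="zdxdgfn" (len 7), cursors c1@3 c2@5 c3@5, authorship .1.2...
After op 4 (move_left): buffer="zdxdgfn" (len 7), cursors c1@2 c2@4 c3@4, authorship .1.2...
Authorship (.=original, N=cursor N): . 1 . 2 . . .
Index 1: author = 1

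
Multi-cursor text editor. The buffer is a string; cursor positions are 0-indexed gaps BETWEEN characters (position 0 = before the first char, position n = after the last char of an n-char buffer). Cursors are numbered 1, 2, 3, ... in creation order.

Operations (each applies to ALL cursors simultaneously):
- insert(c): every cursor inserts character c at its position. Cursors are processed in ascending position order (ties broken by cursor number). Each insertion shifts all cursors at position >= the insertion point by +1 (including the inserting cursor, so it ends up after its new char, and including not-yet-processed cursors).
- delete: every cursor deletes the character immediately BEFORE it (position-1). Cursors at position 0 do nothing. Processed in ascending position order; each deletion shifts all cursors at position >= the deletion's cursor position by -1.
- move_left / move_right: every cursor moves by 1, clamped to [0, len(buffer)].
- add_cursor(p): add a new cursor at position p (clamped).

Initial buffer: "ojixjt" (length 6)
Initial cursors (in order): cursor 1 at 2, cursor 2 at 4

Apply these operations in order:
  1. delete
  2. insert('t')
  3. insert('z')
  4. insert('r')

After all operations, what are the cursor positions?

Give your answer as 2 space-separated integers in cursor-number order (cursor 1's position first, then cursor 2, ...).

Answer: 4 8

Derivation:
After op 1 (delete): buffer="oijt" (len 4), cursors c1@1 c2@2, authorship ....
After op 2 (insert('t')): buffer="otitjt" (len 6), cursors c1@2 c2@4, authorship .1.2..
After op 3 (insert('z')): buffer="otzitzjt" (len 8), cursors c1@3 c2@6, authorship .11.22..
After op 4 (insert('r')): buffer="otzritzrjt" (len 10), cursors c1@4 c2@8, authorship .111.222..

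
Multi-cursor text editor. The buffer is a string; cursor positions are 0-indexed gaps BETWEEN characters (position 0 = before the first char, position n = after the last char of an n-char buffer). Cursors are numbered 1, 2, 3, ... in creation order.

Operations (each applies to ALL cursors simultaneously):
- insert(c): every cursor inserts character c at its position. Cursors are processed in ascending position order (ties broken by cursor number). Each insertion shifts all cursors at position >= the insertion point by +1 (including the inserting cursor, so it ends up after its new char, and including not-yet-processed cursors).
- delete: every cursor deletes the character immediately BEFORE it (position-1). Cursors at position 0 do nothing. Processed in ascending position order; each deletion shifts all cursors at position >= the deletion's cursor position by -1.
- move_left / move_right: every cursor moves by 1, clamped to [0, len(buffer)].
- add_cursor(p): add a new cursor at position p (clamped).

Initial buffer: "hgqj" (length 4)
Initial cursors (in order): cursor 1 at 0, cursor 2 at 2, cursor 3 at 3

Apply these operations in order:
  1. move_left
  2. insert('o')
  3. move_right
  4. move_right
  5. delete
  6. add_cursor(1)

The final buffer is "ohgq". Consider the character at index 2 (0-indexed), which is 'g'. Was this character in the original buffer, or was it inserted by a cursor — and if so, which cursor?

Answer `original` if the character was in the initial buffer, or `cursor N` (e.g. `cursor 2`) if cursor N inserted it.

Answer: original

Derivation:
After op 1 (move_left): buffer="hgqj" (len 4), cursors c1@0 c2@1 c3@2, authorship ....
After op 2 (insert('o')): buffer="ohogoqj" (len 7), cursors c1@1 c2@3 c3@5, authorship 1.2.3..
After op 3 (move_right): buffer="ohogoqj" (len 7), cursors c1@2 c2@4 c3@6, authorship 1.2.3..
After op 4 (move_right): buffer="ohogoqj" (len 7), cursors c1@3 c2@5 c3@7, authorship 1.2.3..
After op 5 (delete): buffer="ohgq" (len 4), cursors c1@2 c2@3 c3@4, authorship 1...
After op 6 (add_cursor(1)): buffer="ohgq" (len 4), cursors c4@1 c1@2 c2@3 c3@4, authorship 1...
Authorship (.=original, N=cursor N): 1 . . .
Index 2: author = original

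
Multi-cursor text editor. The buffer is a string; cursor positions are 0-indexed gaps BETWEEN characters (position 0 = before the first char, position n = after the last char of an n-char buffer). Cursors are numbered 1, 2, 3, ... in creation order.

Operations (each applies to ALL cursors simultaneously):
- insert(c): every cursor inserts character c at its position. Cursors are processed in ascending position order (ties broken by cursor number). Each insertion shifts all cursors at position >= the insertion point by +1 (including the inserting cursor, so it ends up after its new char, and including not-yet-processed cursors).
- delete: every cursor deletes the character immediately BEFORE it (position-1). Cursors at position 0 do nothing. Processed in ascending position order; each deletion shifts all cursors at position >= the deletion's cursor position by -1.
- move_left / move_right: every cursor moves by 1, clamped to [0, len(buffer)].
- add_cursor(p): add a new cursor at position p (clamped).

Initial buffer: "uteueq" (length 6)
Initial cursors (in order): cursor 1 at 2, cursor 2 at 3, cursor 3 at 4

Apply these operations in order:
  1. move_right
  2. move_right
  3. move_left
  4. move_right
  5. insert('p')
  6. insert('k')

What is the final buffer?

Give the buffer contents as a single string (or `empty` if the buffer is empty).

After op 1 (move_right): buffer="uteueq" (len 6), cursors c1@3 c2@4 c3@5, authorship ......
After op 2 (move_right): buffer="uteueq" (len 6), cursors c1@4 c2@5 c3@6, authorship ......
After op 3 (move_left): buffer="uteueq" (len 6), cursors c1@3 c2@4 c3@5, authorship ......
After op 4 (move_right): buffer="uteueq" (len 6), cursors c1@4 c2@5 c3@6, authorship ......
After op 5 (insert('p')): buffer="uteupepqp" (len 9), cursors c1@5 c2@7 c3@9, authorship ....1.2.3
After op 6 (insert('k')): buffer="uteupkepkqpk" (len 12), cursors c1@6 c2@9 c3@12, authorship ....11.22.33

Answer: uteupkepkqpk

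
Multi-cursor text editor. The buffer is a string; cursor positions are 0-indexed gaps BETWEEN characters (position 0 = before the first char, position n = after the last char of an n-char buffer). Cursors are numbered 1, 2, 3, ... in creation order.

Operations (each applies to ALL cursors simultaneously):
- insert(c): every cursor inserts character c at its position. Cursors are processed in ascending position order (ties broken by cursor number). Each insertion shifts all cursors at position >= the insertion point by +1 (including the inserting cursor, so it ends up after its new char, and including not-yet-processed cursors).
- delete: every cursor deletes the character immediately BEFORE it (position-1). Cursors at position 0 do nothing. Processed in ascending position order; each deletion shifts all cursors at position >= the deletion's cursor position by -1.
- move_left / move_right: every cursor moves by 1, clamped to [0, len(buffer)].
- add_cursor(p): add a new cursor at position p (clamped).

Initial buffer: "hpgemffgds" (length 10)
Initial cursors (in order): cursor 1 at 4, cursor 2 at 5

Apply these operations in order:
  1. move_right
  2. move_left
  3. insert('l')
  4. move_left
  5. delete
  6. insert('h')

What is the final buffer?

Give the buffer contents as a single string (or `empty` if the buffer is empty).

After op 1 (move_right): buffer="hpgemffgds" (len 10), cursors c1@5 c2@6, authorship ..........
After op 2 (move_left): buffer="hpgemffgds" (len 10), cursors c1@4 c2@5, authorship ..........
After op 3 (insert('l')): buffer="hpgelmlffgds" (len 12), cursors c1@5 c2@7, authorship ....1.2.....
After op 4 (move_left): buffer="hpgelmlffgds" (len 12), cursors c1@4 c2@6, authorship ....1.2.....
After op 5 (delete): buffer="hpgllffgds" (len 10), cursors c1@3 c2@4, authorship ...12.....
After op 6 (insert('h')): buffer="hpghlhlffgds" (len 12), cursors c1@4 c2@6, authorship ...1122.....

Answer: hpghlhlffgds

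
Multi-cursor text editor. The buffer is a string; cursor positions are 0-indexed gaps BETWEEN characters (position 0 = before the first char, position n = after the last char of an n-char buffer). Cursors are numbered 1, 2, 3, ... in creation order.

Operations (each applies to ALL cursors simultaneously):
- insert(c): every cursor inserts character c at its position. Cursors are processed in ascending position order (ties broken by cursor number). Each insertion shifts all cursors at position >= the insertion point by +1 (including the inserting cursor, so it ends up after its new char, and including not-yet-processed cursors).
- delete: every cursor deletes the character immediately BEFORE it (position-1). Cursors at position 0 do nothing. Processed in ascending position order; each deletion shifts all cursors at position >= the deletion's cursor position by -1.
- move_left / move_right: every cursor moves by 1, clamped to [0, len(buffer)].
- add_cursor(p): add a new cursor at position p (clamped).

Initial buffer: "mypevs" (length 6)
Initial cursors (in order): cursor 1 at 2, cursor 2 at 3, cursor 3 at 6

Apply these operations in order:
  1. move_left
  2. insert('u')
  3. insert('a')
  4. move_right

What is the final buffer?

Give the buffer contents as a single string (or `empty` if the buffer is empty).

Answer: muayuapevuas

Derivation:
After op 1 (move_left): buffer="mypevs" (len 6), cursors c1@1 c2@2 c3@5, authorship ......
After op 2 (insert('u')): buffer="muyupevus" (len 9), cursors c1@2 c2@4 c3@8, authorship .1.2...3.
After op 3 (insert('a')): buffer="muayuapevuas" (len 12), cursors c1@3 c2@6 c3@11, authorship .11.22...33.
After op 4 (move_right): buffer="muayuapevuas" (len 12), cursors c1@4 c2@7 c3@12, authorship .11.22...33.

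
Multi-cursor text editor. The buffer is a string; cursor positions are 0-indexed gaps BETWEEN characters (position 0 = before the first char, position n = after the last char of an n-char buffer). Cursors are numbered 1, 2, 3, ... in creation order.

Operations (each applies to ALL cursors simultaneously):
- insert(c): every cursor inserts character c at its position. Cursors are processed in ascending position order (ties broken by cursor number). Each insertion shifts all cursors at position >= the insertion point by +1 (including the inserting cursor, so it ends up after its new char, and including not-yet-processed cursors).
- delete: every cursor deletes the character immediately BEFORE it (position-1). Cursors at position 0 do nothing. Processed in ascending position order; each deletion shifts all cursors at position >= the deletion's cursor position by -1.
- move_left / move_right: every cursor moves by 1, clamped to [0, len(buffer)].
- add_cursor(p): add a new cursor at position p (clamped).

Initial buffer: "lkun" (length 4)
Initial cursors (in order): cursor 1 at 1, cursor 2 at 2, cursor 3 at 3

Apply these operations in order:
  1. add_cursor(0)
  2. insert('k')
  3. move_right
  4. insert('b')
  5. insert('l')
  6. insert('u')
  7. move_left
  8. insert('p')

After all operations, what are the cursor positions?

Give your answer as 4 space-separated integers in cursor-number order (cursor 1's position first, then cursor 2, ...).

Answer: 11 17 23 5

Derivation:
After op 1 (add_cursor(0)): buffer="lkun" (len 4), cursors c4@0 c1@1 c2@2 c3@3, authorship ....
After op 2 (insert('k')): buffer="klkkkukn" (len 8), cursors c4@1 c1@3 c2@5 c3@7, authorship 4.1.2.3.
After op 3 (move_right): buffer="klkkkukn" (len 8), cursors c4@2 c1@4 c2@6 c3@8, authorship 4.1.2.3.
After op 4 (insert('b')): buffer="klbkkbkubknb" (len 12), cursors c4@3 c1@6 c2@9 c3@12, authorship 4.41.12.23.3
After op 5 (insert('l')): buffer="klblkkblkublknbl" (len 16), cursors c4@4 c1@8 c2@12 c3@16, authorship 4.441.112.223.33
After op 6 (insert('u')): buffer="klblukkblukubluknblu" (len 20), cursors c4@5 c1@10 c2@15 c3@20, authorship 4.4441.1112.2223.333
After op 7 (move_left): buffer="klblukkblukubluknblu" (len 20), cursors c4@4 c1@9 c2@14 c3@19, authorship 4.4441.1112.2223.333
After op 8 (insert('p')): buffer="klblpukkblpukublpuknblpu" (len 24), cursors c4@5 c1@11 c2@17 c3@23, authorship 4.44441.11112.22223.3333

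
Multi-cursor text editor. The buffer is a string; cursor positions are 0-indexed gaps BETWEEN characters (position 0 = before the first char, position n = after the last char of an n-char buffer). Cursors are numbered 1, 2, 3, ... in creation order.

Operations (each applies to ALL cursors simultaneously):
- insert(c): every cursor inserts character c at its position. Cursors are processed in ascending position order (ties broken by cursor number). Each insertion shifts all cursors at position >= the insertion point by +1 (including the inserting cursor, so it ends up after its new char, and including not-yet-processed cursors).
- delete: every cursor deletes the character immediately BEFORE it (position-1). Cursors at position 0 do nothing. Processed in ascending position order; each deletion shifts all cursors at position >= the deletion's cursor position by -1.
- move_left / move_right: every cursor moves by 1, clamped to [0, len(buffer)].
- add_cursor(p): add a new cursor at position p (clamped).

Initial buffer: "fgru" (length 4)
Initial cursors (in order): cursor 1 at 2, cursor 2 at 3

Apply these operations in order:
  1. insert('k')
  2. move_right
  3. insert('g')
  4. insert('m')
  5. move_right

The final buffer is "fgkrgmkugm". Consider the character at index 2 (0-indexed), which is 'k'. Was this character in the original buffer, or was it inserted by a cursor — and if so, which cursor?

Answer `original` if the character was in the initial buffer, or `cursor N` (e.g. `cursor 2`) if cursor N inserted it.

Answer: cursor 1

Derivation:
After op 1 (insert('k')): buffer="fgkrku" (len 6), cursors c1@3 c2@5, authorship ..1.2.
After op 2 (move_right): buffer="fgkrku" (len 6), cursors c1@4 c2@6, authorship ..1.2.
After op 3 (insert('g')): buffer="fgkrgkug" (len 8), cursors c1@5 c2@8, authorship ..1.12.2
After op 4 (insert('m')): buffer="fgkrgmkugm" (len 10), cursors c1@6 c2@10, authorship ..1.112.22
After op 5 (move_right): buffer="fgkrgmkugm" (len 10), cursors c1@7 c2@10, authorship ..1.112.22
Authorship (.=original, N=cursor N): . . 1 . 1 1 2 . 2 2
Index 2: author = 1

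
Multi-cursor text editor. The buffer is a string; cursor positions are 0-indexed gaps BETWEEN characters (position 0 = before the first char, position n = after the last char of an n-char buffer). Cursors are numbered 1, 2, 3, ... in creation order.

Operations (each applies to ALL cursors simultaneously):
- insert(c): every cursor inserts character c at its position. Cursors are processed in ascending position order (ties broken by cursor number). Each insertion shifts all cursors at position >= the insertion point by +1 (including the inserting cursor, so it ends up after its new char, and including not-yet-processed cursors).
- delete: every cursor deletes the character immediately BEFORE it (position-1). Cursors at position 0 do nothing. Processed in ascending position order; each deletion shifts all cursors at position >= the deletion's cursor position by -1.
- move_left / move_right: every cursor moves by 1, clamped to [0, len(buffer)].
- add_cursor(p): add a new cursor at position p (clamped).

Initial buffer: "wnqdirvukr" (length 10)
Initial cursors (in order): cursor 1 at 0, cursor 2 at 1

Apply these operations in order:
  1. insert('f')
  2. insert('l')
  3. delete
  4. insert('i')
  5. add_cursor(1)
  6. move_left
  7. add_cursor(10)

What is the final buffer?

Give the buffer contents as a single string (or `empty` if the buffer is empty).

Answer: fiwfinqdirvukr

Derivation:
After op 1 (insert('f')): buffer="fwfnqdirvukr" (len 12), cursors c1@1 c2@3, authorship 1.2.........
After op 2 (insert('l')): buffer="flwflnqdirvukr" (len 14), cursors c1@2 c2@5, authorship 11.22.........
After op 3 (delete): buffer="fwfnqdirvukr" (len 12), cursors c1@1 c2@3, authorship 1.2.........
After op 4 (insert('i')): buffer="fiwfinqdirvukr" (len 14), cursors c1@2 c2@5, authorship 11.22.........
After op 5 (add_cursor(1)): buffer="fiwfinqdirvukr" (len 14), cursors c3@1 c1@2 c2@5, authorship 11.22.........
After op 6 (move_left): buffer="fiwfinqdirvukr" (len 14), cursors c3@0 c1@1 c2@4, authorship 11.22.........
After op 7 (add_cursor(10)): buffer="fiwfinqdirvukr" (len 14), cursors c3@0 c1@1 c2@4 c4@10, authorship 11.22.........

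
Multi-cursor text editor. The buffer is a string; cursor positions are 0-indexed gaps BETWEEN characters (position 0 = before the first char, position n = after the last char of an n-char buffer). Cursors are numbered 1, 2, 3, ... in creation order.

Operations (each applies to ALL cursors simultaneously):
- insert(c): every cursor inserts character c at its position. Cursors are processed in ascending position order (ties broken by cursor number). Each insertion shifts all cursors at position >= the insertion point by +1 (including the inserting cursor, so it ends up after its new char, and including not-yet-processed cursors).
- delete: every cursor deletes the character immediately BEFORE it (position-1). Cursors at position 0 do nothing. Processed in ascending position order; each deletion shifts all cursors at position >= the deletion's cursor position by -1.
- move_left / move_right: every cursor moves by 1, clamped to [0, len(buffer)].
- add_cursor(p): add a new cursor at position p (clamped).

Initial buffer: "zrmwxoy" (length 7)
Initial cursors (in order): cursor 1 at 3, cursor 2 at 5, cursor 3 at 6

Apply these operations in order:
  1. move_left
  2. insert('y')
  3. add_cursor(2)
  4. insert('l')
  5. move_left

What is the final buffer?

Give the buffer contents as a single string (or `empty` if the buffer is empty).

After op 1 (move_left): buffer="zrmwxoy" (len 7), cursors c1@2 c2@4 c3@5, authorship .......
After op 2 (insert('y')): buffer="zrymwyxyoy" (len 10), cursors c1@3 c2@6 c3@8, authorship ..1..2.3..
After op 3 (add_cursor(2)): buffer="zrymwyxyoy" (len 10), cursors c4@2 c1@3 c2@6 c3@8, authorship ..1..2.3..
After op 4 (insert('l')): buffer="zrlylmwylxyloy" (len 14), cursors c4@3 c1@5 c2@9 c3@12, authorship ..411..22.33..
After op 5 (move_left): buffer="zrlylmwylxyloy" (len 14), cursors c4@2 c1@4 c2@8 c3@11, authorship ..411..22.33..

Answer: zrlylmwylxyloy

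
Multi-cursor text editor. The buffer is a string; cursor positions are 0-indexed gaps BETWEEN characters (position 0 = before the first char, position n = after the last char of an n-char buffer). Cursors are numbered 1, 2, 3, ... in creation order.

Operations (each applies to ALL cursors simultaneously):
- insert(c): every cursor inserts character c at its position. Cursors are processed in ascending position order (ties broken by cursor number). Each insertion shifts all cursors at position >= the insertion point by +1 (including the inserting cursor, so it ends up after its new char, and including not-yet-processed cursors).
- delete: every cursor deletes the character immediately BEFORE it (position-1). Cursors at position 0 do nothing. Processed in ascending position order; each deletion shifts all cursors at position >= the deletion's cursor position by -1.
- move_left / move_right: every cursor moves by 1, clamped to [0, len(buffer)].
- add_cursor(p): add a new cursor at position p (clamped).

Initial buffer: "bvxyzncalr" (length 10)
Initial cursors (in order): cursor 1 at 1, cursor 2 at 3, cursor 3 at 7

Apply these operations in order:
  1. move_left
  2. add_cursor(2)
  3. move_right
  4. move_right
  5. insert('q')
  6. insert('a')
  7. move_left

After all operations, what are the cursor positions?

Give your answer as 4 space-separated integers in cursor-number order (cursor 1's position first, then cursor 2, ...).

After op 1 (move_left): buffer="bvxyzncalr" (len 10), cursors c1@0 c2@2 c3@6, authorship ..........
After op 2 (add_cursor(2)): buffer="bvxyzncalr" (len 10), cursors c1@0 c2@2 c4@2 c3@6, authorship ..........
After op 3 (move_right): buffer="bvxyzncalr" (len 10), cursors c1@1 c2@3 c4@3 c3@7, authorship ..........
After op 4 (move_right): buffer="bvxyzncalr" (len 10), cursors c1@2 c2@4 c4@4 c3@8, authorship ..........
After op 5 (insert('q')): buffer="bvqxyqqzncaqlr" (len 14), cursors c1@3 c2@7 c4@7 c3@12, authorship ..1..24....3..
After op 6 (insert('a')): buffer="bvqaxyqqaazncaqalr" (len 18), cursors c1@4 c2@10 c4@10 c3@16, authorship ..11..2424....33..
After op 7 (move_left): buffer="bvqaxyqqaazncaqalr" (len 18), cursors c1@3 c2@9 c4@9 c3@15, authorship ..11..2424....33..

Answer: 3 9 15 9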